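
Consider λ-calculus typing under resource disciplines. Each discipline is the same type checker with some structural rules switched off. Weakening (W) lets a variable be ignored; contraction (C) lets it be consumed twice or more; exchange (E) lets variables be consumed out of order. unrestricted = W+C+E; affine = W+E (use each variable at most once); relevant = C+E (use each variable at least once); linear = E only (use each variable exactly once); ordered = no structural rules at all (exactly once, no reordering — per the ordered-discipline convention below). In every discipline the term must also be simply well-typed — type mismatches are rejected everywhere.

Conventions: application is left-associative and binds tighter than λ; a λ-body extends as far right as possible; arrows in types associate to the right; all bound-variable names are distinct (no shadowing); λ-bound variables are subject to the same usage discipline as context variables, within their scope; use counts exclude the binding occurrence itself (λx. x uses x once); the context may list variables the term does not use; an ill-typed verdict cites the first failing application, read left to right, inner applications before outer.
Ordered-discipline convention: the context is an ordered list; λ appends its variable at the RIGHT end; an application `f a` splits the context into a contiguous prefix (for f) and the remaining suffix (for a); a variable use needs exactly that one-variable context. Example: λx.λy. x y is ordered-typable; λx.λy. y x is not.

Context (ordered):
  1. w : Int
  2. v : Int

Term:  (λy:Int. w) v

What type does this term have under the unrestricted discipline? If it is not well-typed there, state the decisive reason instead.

term : Int
use counts: w=1, v=1, y (bound)=0
left-to-right use order: w, v
typing: well-typed at Int
summary: ordered ✗, linear ✗, affine ✓, relevant ✗, unrestricted ✓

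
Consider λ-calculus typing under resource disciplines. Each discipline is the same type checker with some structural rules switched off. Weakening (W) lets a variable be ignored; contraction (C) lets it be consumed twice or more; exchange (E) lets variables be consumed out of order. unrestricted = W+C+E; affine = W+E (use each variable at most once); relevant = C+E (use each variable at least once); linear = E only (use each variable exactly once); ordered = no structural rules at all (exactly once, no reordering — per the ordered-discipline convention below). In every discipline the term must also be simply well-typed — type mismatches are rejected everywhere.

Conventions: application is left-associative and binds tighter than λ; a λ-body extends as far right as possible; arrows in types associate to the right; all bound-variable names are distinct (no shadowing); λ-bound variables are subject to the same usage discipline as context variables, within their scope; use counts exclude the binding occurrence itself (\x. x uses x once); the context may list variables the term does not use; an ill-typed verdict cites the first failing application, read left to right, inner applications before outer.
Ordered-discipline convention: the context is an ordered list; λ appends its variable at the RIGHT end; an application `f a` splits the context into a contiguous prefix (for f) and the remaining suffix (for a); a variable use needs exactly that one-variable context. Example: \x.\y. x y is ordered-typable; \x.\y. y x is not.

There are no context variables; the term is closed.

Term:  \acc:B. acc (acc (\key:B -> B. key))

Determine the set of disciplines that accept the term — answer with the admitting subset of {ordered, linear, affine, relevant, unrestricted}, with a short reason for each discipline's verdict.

admitting disciplines: none
counts: acc (bound): 2×, key (bound): 1×
uses in reading order: acc, acc, key
typing: ill-typed: applying a non-function (B)
ordered: ✗, not simply typable
linear: ✗, fails simple typing
affine: ✗, a type mismatch blocks all five
relevant: ✗, the type mismatch rejects it
unrestricted: ✗, not simply typable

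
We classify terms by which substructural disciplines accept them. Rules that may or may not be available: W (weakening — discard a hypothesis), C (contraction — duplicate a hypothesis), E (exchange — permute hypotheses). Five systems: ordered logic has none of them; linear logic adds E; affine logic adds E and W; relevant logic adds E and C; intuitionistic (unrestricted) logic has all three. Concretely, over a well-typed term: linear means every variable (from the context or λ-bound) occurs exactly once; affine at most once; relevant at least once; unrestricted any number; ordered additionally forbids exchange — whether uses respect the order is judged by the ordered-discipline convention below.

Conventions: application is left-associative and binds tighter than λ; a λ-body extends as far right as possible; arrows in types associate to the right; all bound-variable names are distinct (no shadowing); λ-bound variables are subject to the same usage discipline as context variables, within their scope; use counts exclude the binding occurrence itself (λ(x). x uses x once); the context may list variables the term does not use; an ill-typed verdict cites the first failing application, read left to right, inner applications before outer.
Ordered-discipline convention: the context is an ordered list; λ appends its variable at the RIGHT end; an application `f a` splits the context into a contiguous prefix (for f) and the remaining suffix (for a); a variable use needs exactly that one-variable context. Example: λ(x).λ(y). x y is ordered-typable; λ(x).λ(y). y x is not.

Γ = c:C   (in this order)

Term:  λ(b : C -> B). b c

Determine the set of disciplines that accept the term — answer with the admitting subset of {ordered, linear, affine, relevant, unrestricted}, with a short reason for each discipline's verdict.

admitted in: linear, affine, relevant, unrestricted
usage: c: 1×, b [bound]: 1×
left-to-right use order: b, c
typing: well-typed at (C -> B) -> B
ordered ✗ (use order b, c needs exchange)
linear ✓ (single use per variable (c, b))
affine ✓ (no duplicate uses among c, b)
relevant ✓ (every one of c, b appears)
unrestricted ✓ (type-checks ((C -> B) -> B) and nothing is barred)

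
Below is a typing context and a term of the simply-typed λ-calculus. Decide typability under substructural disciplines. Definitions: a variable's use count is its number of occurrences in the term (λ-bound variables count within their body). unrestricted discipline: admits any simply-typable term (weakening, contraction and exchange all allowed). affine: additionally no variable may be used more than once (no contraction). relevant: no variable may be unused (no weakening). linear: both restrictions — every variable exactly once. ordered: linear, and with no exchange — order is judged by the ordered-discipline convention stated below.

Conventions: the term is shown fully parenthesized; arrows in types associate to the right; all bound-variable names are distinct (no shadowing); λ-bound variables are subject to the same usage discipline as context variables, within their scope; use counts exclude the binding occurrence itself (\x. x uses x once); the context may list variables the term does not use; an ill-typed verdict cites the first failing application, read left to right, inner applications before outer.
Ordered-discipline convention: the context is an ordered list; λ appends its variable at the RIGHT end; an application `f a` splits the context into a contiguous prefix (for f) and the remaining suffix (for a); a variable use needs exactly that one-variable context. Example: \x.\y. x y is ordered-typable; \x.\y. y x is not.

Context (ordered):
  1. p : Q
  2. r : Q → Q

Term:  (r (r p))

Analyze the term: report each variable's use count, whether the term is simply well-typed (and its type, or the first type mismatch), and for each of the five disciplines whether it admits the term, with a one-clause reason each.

usage: p: 1, r: 2
left-to-right use order: r, r, p
typing: ✓ — Q
ordered: ✗, needs contraction — r ×2
linear: ✗, needs contraction — r ×2
affine: ✗, needs contraction — r ×2
relevant: ✓, every one of p, r appears
unrestricted: ✓, typability at Q is all that's needed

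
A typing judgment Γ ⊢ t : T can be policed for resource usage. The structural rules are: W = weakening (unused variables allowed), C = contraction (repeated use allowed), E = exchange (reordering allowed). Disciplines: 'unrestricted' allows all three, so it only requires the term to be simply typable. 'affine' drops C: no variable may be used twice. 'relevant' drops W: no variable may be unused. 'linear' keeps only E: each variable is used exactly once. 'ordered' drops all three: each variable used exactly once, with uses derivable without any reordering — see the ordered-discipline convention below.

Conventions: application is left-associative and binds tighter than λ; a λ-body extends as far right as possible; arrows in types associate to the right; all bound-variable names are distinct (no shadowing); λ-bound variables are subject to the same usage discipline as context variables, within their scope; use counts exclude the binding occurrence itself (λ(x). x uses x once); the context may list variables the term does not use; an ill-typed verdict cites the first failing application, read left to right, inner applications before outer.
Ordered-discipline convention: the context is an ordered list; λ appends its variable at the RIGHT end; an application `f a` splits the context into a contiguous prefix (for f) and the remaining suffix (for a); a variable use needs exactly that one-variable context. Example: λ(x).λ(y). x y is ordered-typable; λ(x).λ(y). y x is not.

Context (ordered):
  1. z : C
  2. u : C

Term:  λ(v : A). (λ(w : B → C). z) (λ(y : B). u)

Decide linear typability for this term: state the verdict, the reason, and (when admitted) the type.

no — v, w, y left unused
counts: z: 1, u: 1, v [bound]: 0, w [bound]: 0, y [bound]: 0
order of uses: z, u
typing: well-typed — term : A → C
across the five disciplines: ordered ✗; linear ✗; affine ✓; relevant ✗; unrestricted ✓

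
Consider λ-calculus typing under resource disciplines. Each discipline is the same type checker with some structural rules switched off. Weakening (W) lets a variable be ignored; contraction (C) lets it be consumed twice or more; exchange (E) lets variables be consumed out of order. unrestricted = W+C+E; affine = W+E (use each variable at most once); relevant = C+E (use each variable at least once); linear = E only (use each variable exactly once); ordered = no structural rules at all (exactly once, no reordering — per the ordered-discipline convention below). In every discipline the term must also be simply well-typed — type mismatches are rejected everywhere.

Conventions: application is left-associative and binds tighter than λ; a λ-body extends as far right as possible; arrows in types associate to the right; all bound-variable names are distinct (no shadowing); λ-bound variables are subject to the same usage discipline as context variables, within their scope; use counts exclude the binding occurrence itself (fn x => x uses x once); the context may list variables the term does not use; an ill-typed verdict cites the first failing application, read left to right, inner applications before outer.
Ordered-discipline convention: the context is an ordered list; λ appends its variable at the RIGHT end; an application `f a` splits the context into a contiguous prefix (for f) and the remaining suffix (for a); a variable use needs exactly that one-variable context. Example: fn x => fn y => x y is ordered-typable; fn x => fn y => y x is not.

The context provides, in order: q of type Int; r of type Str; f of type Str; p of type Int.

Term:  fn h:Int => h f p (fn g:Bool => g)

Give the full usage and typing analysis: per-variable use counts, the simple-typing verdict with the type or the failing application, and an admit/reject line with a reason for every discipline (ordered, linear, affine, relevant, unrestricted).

use counts: q ×0; r ×0; f ×1; p ×1; h (bound) ×1; g (bound) ×1
left-to-right use order: h, f, p, g
typing: ill-typed: non-arrow in function slot: Int
ordered: ✗ — not simply typable
linear: ✗ — fails simple typing
affine: ✗ — a type mismatch blocks all five
relevant: ✗ — the type mismatch rejects it
unrestricted: ✗ — not simply typable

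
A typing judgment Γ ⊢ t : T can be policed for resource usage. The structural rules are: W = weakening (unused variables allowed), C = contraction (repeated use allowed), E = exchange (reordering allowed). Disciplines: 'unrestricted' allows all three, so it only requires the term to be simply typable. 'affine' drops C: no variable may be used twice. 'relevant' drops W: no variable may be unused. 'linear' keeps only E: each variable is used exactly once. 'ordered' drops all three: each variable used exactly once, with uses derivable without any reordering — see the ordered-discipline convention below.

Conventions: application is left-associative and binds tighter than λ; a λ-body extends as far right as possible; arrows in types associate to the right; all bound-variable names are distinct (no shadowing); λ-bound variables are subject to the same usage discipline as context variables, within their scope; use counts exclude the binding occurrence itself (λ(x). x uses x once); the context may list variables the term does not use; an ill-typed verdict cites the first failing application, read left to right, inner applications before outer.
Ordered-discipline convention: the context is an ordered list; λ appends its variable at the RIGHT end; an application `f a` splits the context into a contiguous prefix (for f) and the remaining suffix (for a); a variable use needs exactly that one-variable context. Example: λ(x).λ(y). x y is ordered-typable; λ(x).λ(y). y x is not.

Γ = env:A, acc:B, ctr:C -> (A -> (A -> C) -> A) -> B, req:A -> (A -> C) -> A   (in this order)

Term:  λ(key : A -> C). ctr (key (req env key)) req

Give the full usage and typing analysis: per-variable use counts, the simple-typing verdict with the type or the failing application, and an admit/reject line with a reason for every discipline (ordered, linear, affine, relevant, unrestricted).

counts: env ×1; acc ×0; ctr ×1; req ×2; key (λ-bound) ×2
order of uses: ctr, key, req, env, key, req
typing: well-typed — term : (A -> C) -> B
ordered: ✗, repeated use of req ×2, key ×2; acc left unused
linear: ✗, repeated use of req ×2, key ×2; acc left unused
affine: ✗, repeated use of req ×2, key ×2
relevant: ✗, acc left unused
unrestricted: ✓, well-typed at (A -> C) -> B; no restrictions here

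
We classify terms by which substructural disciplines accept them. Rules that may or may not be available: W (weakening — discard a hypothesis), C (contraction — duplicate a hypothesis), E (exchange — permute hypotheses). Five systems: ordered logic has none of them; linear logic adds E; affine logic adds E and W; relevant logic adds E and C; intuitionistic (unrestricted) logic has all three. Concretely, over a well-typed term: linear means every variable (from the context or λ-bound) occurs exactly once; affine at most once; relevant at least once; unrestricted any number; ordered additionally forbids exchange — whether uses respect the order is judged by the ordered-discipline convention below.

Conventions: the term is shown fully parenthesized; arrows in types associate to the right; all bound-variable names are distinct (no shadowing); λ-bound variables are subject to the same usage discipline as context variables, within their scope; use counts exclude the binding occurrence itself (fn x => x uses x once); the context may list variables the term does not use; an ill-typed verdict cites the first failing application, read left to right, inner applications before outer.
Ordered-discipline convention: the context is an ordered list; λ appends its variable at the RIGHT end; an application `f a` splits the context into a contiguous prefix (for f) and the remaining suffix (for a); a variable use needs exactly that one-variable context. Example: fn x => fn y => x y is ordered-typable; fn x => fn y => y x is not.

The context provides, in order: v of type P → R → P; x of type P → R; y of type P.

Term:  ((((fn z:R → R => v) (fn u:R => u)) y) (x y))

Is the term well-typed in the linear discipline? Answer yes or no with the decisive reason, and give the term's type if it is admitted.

no — needs contraction — y ×2; z left unused
counts: v: 1×; x: 1×; y: 2×; z (bound): 0×; u (bound): 1×
uses in reading order: v, u, y, x, y
typing: ✓ — P
all disciplines: ordered ✗; linear ✗; affine ✗; relevant ✗; unrestricted ✓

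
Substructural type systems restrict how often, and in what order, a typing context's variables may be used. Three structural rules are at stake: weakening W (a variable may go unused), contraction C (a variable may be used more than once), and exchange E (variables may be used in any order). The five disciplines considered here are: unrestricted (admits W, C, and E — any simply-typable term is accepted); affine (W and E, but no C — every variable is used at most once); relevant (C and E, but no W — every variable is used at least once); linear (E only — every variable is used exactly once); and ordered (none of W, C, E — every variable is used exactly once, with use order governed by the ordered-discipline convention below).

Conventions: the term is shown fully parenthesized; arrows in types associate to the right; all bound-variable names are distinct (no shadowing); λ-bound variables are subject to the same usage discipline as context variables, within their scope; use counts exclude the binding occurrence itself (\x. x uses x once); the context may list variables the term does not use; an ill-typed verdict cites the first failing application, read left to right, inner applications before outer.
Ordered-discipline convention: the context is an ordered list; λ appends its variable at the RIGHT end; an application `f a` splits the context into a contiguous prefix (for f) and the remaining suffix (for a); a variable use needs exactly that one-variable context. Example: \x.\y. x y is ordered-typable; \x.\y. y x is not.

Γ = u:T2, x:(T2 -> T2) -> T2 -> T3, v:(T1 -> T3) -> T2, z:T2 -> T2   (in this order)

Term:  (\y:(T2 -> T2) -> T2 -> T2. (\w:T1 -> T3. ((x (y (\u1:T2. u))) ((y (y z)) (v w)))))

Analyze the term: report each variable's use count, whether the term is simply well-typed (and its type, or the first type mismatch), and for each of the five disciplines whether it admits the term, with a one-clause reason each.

variable uses: u: 1; x: 1; v: 1; z: 1; y (bound): 3; w (bound): 1; u1 (bound): 0
order of uses: x, y, u, y, y, z, v, w
typing: well-typed at ((T2 -> T2) -> T2 -> T2) -> (T1 -> T3) -> T3
ordered: ✗ — needs contraction — y ×3; unused: u1 — weakening required
linear: ✗ — needs contraction — y ×3; unused: u1 — weakening required
affine: ✗ — needs contraction — y ×3
relevant: ✗ — unused: u1 — weakening required
unrestricted: ✓ — well-typed at ((T2 -> T2) -> T2 -> T2) -> (T1 -> T3) -> T3; no restrictions here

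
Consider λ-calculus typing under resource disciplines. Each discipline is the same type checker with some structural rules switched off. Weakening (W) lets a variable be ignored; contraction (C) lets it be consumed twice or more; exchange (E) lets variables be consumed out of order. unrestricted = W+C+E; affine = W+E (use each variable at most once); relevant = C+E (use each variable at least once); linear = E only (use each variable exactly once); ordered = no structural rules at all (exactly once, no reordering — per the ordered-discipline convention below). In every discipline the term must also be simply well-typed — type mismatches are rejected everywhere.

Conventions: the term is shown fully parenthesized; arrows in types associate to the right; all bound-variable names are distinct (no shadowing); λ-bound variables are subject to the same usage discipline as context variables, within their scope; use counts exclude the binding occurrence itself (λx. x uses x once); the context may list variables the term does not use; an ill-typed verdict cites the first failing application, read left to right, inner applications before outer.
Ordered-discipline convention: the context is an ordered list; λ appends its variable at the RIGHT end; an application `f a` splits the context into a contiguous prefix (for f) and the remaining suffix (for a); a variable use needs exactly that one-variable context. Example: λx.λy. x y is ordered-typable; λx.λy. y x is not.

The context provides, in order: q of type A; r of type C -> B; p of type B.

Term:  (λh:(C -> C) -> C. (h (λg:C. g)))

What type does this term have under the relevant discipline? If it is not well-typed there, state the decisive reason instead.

not well-typed under relevant — q, r, p never used (weakening)
variable uses: q ×0; r ×0; p ×0; h [bound] ×1; g [bound] ×1
use order (left to right): h, g
typing: well-typed — term : ((C -> C) -> C) -> C
all disciplines: ordered ✗ | linear ✗ | affine ✓ | relevant ✗ | unrestricted ✓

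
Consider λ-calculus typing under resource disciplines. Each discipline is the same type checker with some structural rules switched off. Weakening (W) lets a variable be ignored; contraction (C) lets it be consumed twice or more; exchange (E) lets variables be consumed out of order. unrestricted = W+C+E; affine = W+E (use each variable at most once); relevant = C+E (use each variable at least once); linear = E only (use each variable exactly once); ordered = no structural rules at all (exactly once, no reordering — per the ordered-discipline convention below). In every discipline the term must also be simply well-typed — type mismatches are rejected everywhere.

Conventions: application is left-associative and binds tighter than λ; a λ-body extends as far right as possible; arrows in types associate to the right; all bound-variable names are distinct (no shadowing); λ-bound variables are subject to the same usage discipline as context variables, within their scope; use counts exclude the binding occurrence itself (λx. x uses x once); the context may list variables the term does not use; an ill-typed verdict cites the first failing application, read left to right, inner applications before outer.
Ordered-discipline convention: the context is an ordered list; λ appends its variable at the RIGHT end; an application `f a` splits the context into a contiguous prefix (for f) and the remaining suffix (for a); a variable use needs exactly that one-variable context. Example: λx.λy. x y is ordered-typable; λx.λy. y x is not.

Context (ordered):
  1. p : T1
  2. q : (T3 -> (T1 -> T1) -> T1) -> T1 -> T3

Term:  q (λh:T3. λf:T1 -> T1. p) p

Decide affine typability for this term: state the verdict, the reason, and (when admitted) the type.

no — uses contraction: p ×2
counts: p=2, q=1, h (bound)=0, f (bound)=0
left-to-right use order: q, p, p
typing: the term checks, with type T3
per-discipline verdicts: ordered ✗ | linear ✗ | affine ✗ | relevant ✗ | unrestricted ✓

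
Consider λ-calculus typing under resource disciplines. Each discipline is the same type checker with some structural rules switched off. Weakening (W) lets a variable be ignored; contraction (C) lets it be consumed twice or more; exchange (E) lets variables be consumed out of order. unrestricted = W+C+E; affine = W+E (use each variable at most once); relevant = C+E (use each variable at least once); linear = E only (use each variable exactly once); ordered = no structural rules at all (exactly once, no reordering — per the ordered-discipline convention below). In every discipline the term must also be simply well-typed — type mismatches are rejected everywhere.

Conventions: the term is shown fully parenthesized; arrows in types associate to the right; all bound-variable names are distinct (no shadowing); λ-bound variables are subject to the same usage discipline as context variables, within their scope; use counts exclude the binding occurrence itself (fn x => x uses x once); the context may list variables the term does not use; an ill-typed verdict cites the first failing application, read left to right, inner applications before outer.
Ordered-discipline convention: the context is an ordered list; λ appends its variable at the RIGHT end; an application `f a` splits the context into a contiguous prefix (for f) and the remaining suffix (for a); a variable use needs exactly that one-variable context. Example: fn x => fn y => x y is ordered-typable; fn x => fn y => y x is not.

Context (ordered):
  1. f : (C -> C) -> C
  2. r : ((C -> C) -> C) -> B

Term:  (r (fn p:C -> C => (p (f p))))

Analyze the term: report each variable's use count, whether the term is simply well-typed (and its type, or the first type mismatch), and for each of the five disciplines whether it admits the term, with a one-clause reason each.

usage: f=1; r=1; p [bound]=2
uses in reading order: r, p, f, p
typing: well-typed at B
ordered: ✗, repeated use of p ×2
linear: ✗, repeated use of p ×2
affine: ✗, repeated use of p ×2
relevant: ✓, every one of f, r, p appears
unrestricted: ✓, typability at B is all that's needed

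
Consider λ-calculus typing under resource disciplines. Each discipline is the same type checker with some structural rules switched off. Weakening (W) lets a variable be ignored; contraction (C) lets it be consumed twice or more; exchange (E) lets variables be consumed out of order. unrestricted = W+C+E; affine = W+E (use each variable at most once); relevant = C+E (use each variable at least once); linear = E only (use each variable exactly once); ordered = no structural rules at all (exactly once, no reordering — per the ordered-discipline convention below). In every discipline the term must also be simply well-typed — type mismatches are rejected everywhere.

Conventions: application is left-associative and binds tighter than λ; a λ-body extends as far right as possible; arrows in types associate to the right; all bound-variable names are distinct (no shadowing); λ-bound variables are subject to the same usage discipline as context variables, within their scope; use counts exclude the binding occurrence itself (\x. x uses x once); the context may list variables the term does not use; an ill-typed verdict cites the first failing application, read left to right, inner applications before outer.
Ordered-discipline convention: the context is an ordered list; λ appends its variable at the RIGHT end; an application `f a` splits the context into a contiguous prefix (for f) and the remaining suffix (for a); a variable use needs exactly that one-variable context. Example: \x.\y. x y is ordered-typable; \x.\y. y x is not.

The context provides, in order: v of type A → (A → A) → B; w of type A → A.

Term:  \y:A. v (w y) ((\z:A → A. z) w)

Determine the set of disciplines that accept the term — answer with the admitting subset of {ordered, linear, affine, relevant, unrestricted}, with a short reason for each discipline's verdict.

admitted by: relevant, unrestricted
variable uses: v: 1, w: 2, y (λ-bound): 1, z (λ-bound): 1
order of uses: v, w, y, z, w
typing: well-typed at A → B
ordered: ✗ — repeated use of w ×2
linear: ✗ — repeated use of w ×2
affine: ✗ — repeated use of w ×2
relevant: ✓ — v, w, y, z: all used, weakening unneeded
unrestricted: ✓ — type-checks (A → B) and nothing is barred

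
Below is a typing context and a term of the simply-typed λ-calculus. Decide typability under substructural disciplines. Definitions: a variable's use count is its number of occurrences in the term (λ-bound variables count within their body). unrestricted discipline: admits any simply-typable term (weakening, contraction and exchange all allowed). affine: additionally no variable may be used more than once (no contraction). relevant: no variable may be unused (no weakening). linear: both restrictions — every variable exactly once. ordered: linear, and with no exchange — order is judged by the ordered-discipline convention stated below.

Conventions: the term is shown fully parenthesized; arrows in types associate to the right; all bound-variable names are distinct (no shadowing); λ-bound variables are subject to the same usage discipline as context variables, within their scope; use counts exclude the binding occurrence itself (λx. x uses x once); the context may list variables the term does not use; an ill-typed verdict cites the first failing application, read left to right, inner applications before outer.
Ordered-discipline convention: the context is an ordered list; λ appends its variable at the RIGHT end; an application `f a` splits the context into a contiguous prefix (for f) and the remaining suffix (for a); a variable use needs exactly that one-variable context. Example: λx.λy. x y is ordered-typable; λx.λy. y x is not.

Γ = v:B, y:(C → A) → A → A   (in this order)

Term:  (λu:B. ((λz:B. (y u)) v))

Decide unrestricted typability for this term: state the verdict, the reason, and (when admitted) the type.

no — a type mismatch blocks all five
variable uses: v: 1×; y: 1×; u (λ-bound): 1×; z (λ-bound): 0×
use order (left to right): y, u, v
typing: ill-typed: argument of type B where C → A is required
summary: ordered ✗ | linear ✗ | affine ✗ | relevant ✗ | unrestricted ✗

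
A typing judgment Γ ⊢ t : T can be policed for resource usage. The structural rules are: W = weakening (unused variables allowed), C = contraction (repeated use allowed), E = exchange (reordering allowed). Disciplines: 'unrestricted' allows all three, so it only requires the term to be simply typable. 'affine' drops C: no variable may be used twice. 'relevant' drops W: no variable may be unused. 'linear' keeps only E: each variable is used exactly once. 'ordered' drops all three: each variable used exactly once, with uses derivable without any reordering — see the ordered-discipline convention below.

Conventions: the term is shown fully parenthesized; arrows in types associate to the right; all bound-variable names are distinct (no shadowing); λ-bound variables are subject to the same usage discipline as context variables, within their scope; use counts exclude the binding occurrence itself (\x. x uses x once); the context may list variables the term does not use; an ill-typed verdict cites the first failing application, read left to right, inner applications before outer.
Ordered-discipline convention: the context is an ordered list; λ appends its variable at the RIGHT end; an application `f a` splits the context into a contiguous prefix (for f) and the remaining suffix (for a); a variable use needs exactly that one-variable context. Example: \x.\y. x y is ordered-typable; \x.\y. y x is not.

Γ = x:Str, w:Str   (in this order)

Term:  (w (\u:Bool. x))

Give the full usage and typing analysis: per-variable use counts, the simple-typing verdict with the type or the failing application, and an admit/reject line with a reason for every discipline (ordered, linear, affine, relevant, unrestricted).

variable uses: x=1; w=1; u (bound)=0
order of uses: w, x
typing: ill-typed: non-arrow in function slot: Str
ordered ✗ (not simply typable)
linear ✗ (fails simple typing)
affine ✗ (a type mismatch blocks all five)
relevant ✗ (the type mismatch rejects it)
unrestricted ✗ (not simply typable)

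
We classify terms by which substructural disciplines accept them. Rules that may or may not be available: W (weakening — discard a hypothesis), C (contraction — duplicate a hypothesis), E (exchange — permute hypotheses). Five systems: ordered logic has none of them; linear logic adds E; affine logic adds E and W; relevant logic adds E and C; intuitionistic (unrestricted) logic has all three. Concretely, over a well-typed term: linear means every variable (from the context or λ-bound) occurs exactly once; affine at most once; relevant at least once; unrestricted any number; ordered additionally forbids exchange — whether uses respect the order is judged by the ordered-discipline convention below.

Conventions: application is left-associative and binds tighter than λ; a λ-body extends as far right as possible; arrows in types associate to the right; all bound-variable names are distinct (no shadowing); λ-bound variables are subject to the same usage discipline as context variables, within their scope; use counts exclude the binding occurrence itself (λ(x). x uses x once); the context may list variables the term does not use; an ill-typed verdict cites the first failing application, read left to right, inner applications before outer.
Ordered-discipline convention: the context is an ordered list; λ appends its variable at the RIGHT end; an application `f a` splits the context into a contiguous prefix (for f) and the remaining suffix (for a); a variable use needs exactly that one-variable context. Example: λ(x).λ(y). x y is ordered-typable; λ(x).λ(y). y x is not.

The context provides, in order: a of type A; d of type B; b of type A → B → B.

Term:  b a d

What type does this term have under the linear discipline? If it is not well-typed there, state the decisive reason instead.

term : B
variable uses: a ×1, d ×1, b ×1
uses in reading order: b, a, d
typing: the term checks, with type B
summary: ordered ✗ | linear ✓ | affine ✓ | relevant ✓ | unrestricted ✓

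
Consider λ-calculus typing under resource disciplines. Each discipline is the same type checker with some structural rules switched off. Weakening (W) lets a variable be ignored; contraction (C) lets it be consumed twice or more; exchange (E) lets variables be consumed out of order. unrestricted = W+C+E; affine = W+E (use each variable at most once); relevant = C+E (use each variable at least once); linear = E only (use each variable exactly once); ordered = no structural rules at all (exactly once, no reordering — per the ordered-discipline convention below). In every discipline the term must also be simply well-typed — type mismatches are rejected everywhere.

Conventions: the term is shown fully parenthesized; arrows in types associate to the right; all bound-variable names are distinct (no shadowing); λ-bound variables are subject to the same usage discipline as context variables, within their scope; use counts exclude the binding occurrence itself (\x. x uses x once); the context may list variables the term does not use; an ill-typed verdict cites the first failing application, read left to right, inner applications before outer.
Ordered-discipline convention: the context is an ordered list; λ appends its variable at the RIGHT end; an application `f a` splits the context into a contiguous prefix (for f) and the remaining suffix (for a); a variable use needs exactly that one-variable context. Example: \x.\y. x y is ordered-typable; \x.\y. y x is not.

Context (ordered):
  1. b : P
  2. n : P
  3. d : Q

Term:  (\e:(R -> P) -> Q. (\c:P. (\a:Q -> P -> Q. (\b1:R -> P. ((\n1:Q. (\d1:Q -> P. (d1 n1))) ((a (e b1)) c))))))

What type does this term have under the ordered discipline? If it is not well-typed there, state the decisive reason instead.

not well-typed under ordered — b, n, d left unused
variable uses: b: 0×; n: 0×; d: 0×; e (bound): 1×; c (bound): 1×; a (bound): 1×; b1 (bound): 1×; n1 (bound): 1×; d1 (bound): 1×
left-to-right use order: d1, n1, a, e, b1, c
typing: well-typed — term : ((R -> P) -> Q) -> P -> (Q -> P -> Q) -> (R -> P) -> (Q -> P) -> P
per-discipline verdicts: ordered ✗ | linear ✗ | affine ✓ | relevant ✗ | unrestricted ✓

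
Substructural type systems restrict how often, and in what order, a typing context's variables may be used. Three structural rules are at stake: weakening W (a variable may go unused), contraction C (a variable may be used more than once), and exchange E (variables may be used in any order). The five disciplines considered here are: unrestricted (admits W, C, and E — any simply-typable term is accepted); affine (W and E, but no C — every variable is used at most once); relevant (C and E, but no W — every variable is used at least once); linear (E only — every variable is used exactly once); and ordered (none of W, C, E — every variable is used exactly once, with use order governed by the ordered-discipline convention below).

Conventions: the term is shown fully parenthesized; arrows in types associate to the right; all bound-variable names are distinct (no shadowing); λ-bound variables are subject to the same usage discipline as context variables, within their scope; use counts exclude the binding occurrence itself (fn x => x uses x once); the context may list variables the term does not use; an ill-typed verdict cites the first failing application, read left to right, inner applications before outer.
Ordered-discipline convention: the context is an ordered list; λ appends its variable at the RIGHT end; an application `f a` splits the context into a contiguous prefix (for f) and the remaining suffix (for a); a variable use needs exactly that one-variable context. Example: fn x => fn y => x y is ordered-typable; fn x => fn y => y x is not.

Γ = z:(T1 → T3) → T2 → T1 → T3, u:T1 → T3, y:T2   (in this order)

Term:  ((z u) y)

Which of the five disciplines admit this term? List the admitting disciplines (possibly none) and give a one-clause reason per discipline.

admitted by: ordered, linear, affine, relevant, unrestricted
variable uses: z: 1×; u: 1×; y: 1×
use order (left to right): z, u, y
typing: ✓ — T1 → T3
ordered: ✓, z, u, y once each; derivable with no W/C/E
linear: ✓, single use per variable (z, u, y)
affine: ✓, no duplicate uses among z, u, y
relevant: ✓, every one of z, u, y appears
unrestricted: ✓, well-typed at T1 → T3; no restrictions here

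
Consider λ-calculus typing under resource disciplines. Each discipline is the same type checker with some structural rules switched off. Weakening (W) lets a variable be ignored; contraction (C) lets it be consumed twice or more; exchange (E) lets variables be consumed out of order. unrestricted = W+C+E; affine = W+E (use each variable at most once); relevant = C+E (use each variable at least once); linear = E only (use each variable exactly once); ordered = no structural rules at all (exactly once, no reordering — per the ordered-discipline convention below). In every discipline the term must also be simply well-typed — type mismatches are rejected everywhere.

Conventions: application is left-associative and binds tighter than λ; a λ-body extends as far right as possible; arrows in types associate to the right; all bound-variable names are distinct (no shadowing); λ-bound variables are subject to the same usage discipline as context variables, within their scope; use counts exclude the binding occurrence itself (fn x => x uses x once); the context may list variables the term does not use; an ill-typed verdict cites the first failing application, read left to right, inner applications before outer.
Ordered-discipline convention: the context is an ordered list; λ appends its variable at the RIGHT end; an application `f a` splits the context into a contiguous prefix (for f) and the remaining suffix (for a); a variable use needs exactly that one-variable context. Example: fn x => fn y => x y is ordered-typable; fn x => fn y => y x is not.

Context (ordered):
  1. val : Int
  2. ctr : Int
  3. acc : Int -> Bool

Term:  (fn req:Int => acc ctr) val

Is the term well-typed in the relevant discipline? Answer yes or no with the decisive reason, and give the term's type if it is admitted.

no — needs weakening: req unused
use counts: val ×1; ctr ×1; acc ×1; req (bound) ×0
left-to-right use order: acc, ctr, val
typing: ✓ — Bool
per-discipline verdicts: ordered ✗; linear ✗; affine ✓; relevant ✗; unrestricted ✓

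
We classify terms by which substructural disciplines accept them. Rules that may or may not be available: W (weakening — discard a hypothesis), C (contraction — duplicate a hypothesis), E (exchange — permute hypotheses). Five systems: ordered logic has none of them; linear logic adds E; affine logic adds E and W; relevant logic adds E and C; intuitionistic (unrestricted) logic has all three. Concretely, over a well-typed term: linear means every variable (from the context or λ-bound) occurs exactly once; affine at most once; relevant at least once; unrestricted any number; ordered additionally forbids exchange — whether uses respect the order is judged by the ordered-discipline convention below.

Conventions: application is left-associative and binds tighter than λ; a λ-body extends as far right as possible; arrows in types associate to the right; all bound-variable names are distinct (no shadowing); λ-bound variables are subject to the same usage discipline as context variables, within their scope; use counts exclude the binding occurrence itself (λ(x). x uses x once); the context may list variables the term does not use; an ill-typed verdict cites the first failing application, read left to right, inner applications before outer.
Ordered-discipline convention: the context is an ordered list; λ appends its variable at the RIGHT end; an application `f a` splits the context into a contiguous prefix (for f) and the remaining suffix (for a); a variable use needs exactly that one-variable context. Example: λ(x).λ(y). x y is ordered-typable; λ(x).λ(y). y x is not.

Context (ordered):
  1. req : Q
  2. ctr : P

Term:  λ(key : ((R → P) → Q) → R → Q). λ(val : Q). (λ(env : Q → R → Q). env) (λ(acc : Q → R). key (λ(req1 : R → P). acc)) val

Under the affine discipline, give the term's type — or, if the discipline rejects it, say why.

not well-typed under affine — a type mismatch blocks all five
variable uses: req=0; ctr=0; key (λ-bound)=1; val (λ-bound)=1; env (λ-bound)=1; acc (λ-bound)=1; req1 (λ-bound)=0
left-to-right use order: env, key, acc, val
typing: ill-typed: an application expects (R → P) → Q but receives (R → P) → Q → R
summary: ordered ✗ · linear ✗ · affine ✗ · relevant ✗ · unrestricted ✗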